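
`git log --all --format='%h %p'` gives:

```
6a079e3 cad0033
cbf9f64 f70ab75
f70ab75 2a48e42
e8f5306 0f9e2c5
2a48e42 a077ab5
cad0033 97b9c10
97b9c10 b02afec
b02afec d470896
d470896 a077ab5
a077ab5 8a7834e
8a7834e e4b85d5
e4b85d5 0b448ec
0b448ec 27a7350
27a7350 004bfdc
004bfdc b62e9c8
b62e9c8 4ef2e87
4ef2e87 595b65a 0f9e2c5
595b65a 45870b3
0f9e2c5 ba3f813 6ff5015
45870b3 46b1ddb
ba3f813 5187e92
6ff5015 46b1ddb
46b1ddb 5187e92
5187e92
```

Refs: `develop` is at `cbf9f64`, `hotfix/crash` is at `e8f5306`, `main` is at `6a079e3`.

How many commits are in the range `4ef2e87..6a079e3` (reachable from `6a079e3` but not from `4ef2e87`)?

Reachable from 6a079e3: {004bfdc, 0b448ec, 0f9e2c5, 27a7350, 45870b3, 46b1ddb, 4ef2e87, 5187e92, 595b65a, 6a079e3, 6ff5015, 8a7834e, 97b9c10, a077ab5, b02afec, b62e9c8, ba3f813, cad0033, d470896, e4b85d5}.
Reachable from 4ef2e87: {0f9e2c5, 45870b3, 46b1ddb, 4ef2e87, 5187e92, 595b65a, 6ff5015, ba3f813}.
In 6a079e3's history but not 4ef2e87's: {004bfdc, 0b448ec, 27a7350, 6a079e3, 8a7834e, 97b9c10, a077ab5, b02afec, b62e9c8, cad0033, d470896, e4b85d5} — 12 commits.

12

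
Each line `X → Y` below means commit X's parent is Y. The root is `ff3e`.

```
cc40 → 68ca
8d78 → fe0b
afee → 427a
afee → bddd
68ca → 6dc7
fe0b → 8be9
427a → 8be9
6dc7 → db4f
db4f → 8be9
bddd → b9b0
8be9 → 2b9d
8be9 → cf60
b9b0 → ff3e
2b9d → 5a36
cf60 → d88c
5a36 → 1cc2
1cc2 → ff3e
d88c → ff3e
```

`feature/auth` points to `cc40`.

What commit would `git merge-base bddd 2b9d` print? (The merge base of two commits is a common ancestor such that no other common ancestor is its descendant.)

Ancestors of bddd: {b9b0, bddd, ff3e}.
Ancestors of 2b9d: {1cc2, 2b9d, 5a36, ff3e}.
Common ancestors: {ff3e}.
The only common ancestor is ff3e, so it is the merge base.

ff3e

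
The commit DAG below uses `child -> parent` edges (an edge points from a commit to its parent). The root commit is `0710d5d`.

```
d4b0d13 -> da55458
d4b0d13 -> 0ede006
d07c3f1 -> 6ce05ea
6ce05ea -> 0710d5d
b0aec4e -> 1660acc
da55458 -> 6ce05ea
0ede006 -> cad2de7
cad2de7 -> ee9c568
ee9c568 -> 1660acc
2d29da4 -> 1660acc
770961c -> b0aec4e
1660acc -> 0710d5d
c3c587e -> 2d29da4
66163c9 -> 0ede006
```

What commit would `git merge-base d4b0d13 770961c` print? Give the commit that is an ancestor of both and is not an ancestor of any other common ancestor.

Ancestors of d4b0d13: {0710d5d, 0ede006, 1660acc, 6ce05ea, cad2de7, d4b0d13, da55458, ee9c568}.
Ancestors of 770961c: {0710d5d, 1660acc, 770961c, b0aec4e}.
Common ancestors: {0710d5d, 1660acc}.
Among these, 1660acc is not an ancestor of any other common ancestor — it is the merge base.

1660acc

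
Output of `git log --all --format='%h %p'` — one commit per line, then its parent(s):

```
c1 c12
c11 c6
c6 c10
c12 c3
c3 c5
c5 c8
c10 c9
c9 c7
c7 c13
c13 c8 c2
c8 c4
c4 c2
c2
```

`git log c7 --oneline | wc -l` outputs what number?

Walking parent pointers from c7: reachable set = {c13, c2, c4, c7, c8}.
That is 5 commits.

5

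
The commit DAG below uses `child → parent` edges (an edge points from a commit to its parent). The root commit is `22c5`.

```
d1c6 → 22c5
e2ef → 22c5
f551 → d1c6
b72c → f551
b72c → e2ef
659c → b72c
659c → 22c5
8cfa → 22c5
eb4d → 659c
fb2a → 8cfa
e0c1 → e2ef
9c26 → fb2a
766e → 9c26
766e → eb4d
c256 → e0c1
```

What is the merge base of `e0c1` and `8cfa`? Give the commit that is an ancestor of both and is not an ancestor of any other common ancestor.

Ancestors of e0c1: {22c5, e0c1, e2ef}.
Ancestors of 8cfa: {22c5, 8cfa}.
Common ancestors: {22c5}.
The only common ancestor is 22c5, so it is the merge base.

22c5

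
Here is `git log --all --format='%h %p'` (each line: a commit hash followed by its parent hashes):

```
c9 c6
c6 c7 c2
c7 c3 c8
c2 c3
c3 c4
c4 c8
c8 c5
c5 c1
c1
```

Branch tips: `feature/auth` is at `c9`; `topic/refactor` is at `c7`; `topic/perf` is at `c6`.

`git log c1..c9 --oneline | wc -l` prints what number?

8

Reachable from c9: {c1, c2, c3, c4, c5, c6, c7, c8, c9}.
Reachable from c1: {c1}.
In c9's history but not c1's: {c2, c3, c4, c5, c6, c7, c8, c9} — 8 commits.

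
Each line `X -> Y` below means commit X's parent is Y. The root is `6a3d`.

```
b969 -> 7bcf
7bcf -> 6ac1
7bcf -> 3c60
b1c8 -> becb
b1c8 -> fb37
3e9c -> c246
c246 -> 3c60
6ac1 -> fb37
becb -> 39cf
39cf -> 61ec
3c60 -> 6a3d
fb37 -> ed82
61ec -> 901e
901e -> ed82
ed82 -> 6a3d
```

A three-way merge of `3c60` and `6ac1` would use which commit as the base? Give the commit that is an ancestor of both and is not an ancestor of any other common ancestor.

Ancestors of 3c60: {3c60, 6a3d}.
Ancestors of 6ac1: {6a3d, 6ac1, ed82, fb37}.
Common ancestors: {6a3d}.
The only common ancestor is 6a3d, so it is the merge base.

6a3d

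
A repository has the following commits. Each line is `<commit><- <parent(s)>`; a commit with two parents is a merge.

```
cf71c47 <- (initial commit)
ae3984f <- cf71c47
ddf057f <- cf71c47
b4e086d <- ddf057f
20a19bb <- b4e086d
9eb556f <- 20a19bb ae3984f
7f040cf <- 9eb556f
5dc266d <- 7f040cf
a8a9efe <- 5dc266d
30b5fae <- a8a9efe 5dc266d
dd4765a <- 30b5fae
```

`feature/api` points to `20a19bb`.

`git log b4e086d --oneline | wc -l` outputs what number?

Walking parent pointers from b4e086d: reachable set = {b4e086d, cf71c47, ddf057f}.
That is 3 commits.

3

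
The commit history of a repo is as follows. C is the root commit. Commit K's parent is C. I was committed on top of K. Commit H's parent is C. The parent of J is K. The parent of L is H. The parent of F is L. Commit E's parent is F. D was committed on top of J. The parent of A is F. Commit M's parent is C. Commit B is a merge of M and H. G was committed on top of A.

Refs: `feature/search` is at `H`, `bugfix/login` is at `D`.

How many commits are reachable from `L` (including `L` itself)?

3

Walking parent pointers from L: reachable set = {C, H, L}.
That is 3 commits.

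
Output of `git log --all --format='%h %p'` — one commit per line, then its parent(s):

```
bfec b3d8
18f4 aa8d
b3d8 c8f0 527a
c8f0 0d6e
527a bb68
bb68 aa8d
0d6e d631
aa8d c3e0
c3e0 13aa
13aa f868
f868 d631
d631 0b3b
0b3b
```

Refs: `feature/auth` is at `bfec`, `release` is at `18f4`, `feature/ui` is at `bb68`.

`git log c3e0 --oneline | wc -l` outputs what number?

Walking parent pointers from c3e0: reachable set = {0b3b, 13aa, c3e0, d631, f868}.
That is 5 commits.

5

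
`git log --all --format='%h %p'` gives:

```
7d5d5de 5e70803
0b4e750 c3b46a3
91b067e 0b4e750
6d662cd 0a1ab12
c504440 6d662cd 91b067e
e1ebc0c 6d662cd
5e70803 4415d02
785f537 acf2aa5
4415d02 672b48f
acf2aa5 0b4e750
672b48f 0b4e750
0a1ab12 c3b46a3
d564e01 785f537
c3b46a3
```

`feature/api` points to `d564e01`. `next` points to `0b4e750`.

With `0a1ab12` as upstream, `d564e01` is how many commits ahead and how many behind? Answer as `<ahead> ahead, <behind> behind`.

4 ahead, 1 behind

Reachable from d564e01: {0b4e750, 785f537, acf2aa5, c3b46a3, d564e01}.
Reachable from 0a1ab12: {0a1ab12, c3b46a3}.
Only in d564e01's history (ahead): {0b4e750, 785f537, acf2aa5, d564e01} — 4.
Only in 0a1ab12's history (behind): {0a1ab12} — 1.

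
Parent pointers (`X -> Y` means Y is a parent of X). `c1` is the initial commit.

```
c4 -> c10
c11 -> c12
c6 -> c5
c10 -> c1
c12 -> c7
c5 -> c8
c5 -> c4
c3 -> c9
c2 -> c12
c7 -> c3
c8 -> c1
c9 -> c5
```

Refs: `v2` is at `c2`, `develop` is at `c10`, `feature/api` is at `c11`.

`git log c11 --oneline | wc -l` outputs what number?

10

Walking parent pointers from c11: reachable set = {c1, c10, c11, c12, c3, c4, c5, c7, c8, c9}.
That is 10 commits.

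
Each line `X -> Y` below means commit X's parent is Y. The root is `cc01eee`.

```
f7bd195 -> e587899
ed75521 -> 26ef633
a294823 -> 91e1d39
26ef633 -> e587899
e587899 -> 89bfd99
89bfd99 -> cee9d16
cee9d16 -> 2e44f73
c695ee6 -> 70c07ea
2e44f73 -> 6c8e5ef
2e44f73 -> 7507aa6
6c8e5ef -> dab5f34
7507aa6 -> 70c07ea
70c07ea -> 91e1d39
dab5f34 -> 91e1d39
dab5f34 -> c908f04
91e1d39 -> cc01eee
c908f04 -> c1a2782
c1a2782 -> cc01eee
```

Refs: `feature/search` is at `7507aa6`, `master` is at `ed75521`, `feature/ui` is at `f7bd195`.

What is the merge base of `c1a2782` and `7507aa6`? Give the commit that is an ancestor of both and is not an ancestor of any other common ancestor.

Ancestors of c1a2782: {c1a2782, cc01eee}.
Ancestors of 7507aa6: {70c07ea, 7507aa6, 91e1d39, cc01eee}.
Common ancestors: {cc01eee}.
The only common ancestor is cc01eee, so it is the merge base.

cc01eee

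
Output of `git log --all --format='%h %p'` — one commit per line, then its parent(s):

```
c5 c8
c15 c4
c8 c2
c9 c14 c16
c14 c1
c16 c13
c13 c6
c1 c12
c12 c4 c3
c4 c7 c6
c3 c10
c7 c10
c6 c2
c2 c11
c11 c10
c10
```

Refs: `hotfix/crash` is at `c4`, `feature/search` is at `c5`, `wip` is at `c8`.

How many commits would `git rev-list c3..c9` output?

Reachable from c9: {c1, c10, c11, c12, c13, c14, c16, c2, c3, c4, c6, c7, c9}.
Reachable from c3: {c10, c3}.
In c9's history but not c3's: {c1, c11, c12, c13, c14, c16, c2, c4, c6, c7, c9} — 11 commits.

11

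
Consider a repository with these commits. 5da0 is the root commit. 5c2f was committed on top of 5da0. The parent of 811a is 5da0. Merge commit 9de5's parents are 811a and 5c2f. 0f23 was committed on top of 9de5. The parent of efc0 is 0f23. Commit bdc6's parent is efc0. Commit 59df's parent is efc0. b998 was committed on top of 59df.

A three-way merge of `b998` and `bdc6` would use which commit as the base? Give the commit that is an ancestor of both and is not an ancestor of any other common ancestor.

efc0

Ancestors of b998: {0f23, 59df, 5c2f, 5da0, 811a, 9de5, b998, efc0}.
Ancestors of bdc6: {0f23, 5c2f, 5da0, 811a, 9de5, bdc6, efc0}.
Common ancestors: {0f23, 5c2f, 5da0, 811a, 9de5, efc0}.
Among these, efc0 is not an ancestor of any other common ancestor — it is the merge base.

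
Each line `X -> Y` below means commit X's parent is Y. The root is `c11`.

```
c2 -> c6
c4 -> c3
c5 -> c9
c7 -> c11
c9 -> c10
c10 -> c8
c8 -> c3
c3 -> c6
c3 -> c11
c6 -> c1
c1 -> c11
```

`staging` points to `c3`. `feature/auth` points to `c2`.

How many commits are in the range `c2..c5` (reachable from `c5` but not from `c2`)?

5

Reachable from c5: {c1, c10, c11, c3, c5, c6, c8, c9}.
Reachable from c2: {c1, c11, c2, c6}.
In c5's history but not c2's: {c10, c3, c5, c8, c9} — 5 commits.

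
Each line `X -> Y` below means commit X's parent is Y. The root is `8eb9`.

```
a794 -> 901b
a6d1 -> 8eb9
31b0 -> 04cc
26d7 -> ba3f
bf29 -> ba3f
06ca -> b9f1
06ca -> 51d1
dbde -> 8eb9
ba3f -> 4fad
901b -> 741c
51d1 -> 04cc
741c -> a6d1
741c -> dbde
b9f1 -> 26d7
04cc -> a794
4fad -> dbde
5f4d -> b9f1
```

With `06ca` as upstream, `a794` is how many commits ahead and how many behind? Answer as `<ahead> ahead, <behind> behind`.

Reachable from a794: {741c, 8eb9, 901b, a6d1, a794, dbde}.
Reachable from 06ca: {04cc, 06ca, 26d7, 4fad, 51d1, 741c, 8eb9, 901b, a6d1, a794, b9f1, ba3f, dbde}.
Only in a794's history (ahead): {} — 0.
Only in 06ca's history (behind): {04cc, 06ca, 26d7, 4fad, 51d1, b9f1, ba3f} — 7.

0 ahead, 7 behind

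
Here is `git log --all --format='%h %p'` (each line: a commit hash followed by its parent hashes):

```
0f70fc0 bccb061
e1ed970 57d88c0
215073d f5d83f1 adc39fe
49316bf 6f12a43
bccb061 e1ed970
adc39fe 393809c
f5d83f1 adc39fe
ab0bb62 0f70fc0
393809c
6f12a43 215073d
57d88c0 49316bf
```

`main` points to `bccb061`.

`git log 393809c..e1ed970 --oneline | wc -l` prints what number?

Reachable from e1ed970: {215073d, 393809c, 49316bf, 57d88c0, 6f12a43, adc39fe, e1ed970, f5d83f1}.
Reachable from 393809c: {393809c}.
In e1ed970's history but not 393809c's: {215073d, 49316bf, 57d88c0, 6f12a43, adc39fe, e1ed970, f5d83f1} — 7 commits.

7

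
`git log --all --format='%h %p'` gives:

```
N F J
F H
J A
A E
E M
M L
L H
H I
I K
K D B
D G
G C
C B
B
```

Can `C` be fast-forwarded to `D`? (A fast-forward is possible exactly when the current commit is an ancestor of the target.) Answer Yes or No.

Yes

A fast-forward from C to D is possible iff C is an ancestor of D.
Ancestors of D: {B, C, D, G}.
C is among them, so fast-forward is possible.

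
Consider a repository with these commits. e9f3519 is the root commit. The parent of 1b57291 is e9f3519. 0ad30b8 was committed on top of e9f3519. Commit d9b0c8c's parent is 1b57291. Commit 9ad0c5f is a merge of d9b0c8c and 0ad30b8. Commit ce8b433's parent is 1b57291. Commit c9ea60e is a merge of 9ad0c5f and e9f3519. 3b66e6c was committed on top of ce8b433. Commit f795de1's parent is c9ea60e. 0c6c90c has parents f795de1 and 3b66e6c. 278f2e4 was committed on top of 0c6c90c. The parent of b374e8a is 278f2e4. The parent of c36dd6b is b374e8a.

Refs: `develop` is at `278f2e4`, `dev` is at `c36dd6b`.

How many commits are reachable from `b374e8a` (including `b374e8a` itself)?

Walking parent pointers from b374e8a: reachable set = {0ad30b8, 0c6c90c, 1b57291, 278f2e4, 3b66e6c, 9ad0c5f, b374e8a, c9ea60e, ce8b433, d9b0c8c, e9f3519, f795de1}.
That is 12 commits.

12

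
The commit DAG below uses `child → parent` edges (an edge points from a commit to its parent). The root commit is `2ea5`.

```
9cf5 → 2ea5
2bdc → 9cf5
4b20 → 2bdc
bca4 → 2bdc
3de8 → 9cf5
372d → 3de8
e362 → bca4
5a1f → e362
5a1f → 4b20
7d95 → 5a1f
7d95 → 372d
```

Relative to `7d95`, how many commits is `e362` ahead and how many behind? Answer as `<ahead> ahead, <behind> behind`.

0 ahead, 5 behind

Reachable from e362: {2bdc, 2ea5, 9cf5, bca4, e362}.
Reachable from 7d95: {2bdc, 2ea5, 372d, 3de8, 4b20, 5a1f, 7d95, 9cf5, bca4, e362}.
Only in e362's history (ahead): {} — 0.
Only in 7d95's history (behind): {372d, 3de8, 4b20, 5a1f, 7d95} — 5.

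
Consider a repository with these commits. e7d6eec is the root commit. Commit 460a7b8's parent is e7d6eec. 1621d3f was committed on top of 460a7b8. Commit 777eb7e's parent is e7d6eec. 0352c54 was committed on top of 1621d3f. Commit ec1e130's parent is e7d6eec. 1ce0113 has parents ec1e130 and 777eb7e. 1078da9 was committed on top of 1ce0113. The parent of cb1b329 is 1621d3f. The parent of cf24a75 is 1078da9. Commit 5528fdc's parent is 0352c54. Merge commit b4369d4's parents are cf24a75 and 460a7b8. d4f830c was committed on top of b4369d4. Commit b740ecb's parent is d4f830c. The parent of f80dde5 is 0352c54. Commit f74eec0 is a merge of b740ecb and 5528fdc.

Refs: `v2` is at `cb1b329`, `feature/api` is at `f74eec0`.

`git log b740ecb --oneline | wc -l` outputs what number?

Walking parent pointers from b740ecb: reachable set = {1078da9, 1ce0113, 460a7b8, 777eb7e, b4369d4, b740ecb, cf24a75, d4f830c, e7d6eec, ec1e130}.
That is 10 commits.

10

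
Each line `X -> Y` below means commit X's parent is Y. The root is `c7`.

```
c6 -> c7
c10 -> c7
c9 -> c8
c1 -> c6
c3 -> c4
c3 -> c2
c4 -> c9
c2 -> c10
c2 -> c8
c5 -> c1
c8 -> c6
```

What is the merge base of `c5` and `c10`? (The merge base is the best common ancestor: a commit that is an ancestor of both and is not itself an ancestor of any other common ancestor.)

Ancestors of c5: {c1, c5, c6, c7}.
Ancestors of c10: {c10, c7}.
Common ancestors: {c7}.
The only common ancestor is c7, so it is the merge base.

c7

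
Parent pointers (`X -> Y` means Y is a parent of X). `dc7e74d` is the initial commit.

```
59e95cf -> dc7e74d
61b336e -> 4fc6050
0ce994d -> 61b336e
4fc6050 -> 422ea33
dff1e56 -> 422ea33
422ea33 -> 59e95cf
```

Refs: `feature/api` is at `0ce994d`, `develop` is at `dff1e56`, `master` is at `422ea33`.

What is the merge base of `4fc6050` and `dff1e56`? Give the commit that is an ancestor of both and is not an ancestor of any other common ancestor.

422ea33

Ancestors of 4fc6050: {422ea33, 4fc6050, 59e95cf, dc7e74d}.
Ancestors of dff1e56: {422ea33, 59e95cf, dc7e74d, dff1e56}.
Common ancestors: {422ea33, 59e95cf, dc7e74d}.
Among these, 422ea33 is not an ancestor of any other common ancestor — it is the merge base.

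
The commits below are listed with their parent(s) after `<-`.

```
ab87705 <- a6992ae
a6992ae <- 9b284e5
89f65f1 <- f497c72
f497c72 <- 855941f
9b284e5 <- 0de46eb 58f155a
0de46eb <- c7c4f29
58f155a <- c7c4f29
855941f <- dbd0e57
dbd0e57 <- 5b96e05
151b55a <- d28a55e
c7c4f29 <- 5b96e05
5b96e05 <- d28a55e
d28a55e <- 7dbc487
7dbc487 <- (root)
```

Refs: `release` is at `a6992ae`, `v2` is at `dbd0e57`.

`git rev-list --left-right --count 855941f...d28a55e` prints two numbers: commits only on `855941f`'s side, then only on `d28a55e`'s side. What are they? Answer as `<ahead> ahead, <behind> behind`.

Reachable from 855941f: {5b96e05, 7dbc487, 855941f, d28a55e, dbd0e57}.
Reachable from d28a55e: {7dbc487, d28a55e}.
Only in 855941f's history (ahead): {5b96e05, 855941f, dbd0e57} — 3.
Only in d28a55e's history (behind): {} — 0.

3 ahead, 0 behind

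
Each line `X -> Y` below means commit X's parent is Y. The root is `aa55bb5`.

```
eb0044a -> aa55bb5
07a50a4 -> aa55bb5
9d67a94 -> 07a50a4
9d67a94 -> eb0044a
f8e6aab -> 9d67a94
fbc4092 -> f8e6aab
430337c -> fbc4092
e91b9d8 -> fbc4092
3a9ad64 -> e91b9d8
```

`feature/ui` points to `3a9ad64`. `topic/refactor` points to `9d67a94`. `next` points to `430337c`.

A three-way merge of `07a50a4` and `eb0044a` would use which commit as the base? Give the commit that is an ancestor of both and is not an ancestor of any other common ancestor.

Ancestors of 07a50a4: {07a50a4, aa55bb5}.
Ancestors of eb0044a: {aa55bb5, eb0044a}.
Common ancestors: {aa55bb5}.
The only common ancestor is aa55bb5, so it is the merge base.

aa55bb5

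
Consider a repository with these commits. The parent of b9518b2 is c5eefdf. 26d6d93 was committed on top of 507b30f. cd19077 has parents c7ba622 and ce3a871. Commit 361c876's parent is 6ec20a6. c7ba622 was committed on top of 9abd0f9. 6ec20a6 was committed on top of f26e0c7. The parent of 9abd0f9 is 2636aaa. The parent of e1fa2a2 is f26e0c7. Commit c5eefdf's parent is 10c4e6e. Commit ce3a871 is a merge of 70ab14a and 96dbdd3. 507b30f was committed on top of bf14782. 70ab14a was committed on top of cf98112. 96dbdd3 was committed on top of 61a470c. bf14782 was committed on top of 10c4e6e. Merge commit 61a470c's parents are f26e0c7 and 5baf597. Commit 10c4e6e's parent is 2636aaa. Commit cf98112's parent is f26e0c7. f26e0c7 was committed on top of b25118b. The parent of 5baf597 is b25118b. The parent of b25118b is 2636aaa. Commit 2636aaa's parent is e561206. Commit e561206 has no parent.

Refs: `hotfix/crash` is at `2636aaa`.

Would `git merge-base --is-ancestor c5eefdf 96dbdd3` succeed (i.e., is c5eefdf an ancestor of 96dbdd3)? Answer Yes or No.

No

Ancestors of 96dbdd3: {2636aaa, 5baf597, 61a470c, 96dbdd3, b25118b, e561206, f26e0c7}.
c5eefdf is not in that set, so it is not an ancestor of 96dbdd3.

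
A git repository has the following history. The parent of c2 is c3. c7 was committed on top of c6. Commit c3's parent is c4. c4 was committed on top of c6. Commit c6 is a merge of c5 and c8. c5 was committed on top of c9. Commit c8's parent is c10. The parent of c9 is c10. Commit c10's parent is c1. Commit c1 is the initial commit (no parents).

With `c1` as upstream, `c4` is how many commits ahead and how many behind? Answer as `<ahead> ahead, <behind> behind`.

6 ahead, 0 behind

Reachable from c4: {c1, c10, c4, c5, c6, c8, c9}.
Reachable from c1: {c1}.
Only in c4's history (ahead): {c10, c4, c5, c6, c8, c9} — 6.
Only in c1's history (behind): {} — 0.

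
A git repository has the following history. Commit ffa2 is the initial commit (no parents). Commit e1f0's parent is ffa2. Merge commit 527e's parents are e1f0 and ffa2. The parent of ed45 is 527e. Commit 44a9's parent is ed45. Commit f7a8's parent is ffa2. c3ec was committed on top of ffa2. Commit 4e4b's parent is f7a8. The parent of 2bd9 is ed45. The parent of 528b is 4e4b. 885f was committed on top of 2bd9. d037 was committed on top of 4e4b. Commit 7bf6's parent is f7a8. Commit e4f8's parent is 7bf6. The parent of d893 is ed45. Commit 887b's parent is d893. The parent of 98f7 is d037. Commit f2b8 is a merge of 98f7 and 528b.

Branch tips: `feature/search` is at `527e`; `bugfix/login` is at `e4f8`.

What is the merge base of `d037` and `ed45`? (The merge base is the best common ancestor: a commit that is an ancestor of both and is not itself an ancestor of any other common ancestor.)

Ancestors of d037: {4e4b, d037, f7a8, ffa2}.
Ancestors of ed45: {527e, e1f0, ed45, ffa2}.
Common ancestors: {ffa2}.
The only common ancestor is ffa2, so it is the merge base.

ffa2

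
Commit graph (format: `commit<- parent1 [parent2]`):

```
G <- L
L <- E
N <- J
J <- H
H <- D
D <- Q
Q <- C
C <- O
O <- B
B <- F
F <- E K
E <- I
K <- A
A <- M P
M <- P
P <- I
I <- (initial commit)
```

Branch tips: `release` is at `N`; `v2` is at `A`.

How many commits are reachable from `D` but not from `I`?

11

Reachable from D: {A, B, C, D, E, F, I, K, M, O, P, Q}.
Reachable from I: {I}.
In D's history but not I's: {A, B, C, D, E, F, K, M, O, P, Q} — 11 commits.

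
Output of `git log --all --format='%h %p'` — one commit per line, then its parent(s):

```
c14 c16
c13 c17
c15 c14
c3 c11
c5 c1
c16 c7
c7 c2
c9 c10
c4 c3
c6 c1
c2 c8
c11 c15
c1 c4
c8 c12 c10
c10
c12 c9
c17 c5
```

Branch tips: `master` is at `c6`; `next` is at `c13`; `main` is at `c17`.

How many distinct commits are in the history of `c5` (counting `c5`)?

14

Walking parent pointers from c5: reachable set = {c1, c10, c11, c12, c14, c15, c16, c2, c3, c4, c5, c7, c8, c9}.
That is 14 commits.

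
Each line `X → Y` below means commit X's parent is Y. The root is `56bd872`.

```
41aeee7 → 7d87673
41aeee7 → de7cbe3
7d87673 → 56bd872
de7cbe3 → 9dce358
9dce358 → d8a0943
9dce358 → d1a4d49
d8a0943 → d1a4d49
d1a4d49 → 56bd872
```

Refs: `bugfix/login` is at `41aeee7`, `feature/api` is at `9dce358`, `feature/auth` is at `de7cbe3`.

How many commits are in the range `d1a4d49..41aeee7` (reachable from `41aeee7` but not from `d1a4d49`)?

5

Reachable from 41aeee7: {41aeee7, 56bd872, 7d87673, 9dce358, d1a4d49, d8a0943, de7cbe3}.
Reachable from d1a4d49: {56bd872, d1a4d49}.
In 41aeee7's history but not d1a4d49's: {41aeee7, 7d87673, 9dce358, d8a0943, de7cbe3} — 5 commits.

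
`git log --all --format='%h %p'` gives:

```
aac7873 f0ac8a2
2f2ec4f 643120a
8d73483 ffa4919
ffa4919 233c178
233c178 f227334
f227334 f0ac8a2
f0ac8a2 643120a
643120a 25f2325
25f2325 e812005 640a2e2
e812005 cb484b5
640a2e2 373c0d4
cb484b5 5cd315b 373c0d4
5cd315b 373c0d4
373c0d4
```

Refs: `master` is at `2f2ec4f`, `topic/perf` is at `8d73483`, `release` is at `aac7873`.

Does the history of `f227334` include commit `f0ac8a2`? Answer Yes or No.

Ancestors of f227334 (commits reachable by following parents): {25f2325, 373c0d4, 5cd315b, 640a2e2, 643120a, cb484b5, e812005, f0ac8a2, f227334}.
f0ac8a2 is in that set, so it is an ancestor of f227334.

Yes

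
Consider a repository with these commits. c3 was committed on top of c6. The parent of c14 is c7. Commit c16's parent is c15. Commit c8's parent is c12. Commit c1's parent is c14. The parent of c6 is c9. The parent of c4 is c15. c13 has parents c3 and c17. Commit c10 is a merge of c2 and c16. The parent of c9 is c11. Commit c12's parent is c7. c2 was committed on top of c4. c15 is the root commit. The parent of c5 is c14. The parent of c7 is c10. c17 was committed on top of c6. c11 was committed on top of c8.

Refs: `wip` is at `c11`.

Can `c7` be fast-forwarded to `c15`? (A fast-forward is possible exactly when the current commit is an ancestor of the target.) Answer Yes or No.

No

A fast-forward from c7 to c15 is possible iff c7 is an ancestor of c15.
Ancestors of c15: {c15}.
c7 is not among them, so fast-forward is not possible.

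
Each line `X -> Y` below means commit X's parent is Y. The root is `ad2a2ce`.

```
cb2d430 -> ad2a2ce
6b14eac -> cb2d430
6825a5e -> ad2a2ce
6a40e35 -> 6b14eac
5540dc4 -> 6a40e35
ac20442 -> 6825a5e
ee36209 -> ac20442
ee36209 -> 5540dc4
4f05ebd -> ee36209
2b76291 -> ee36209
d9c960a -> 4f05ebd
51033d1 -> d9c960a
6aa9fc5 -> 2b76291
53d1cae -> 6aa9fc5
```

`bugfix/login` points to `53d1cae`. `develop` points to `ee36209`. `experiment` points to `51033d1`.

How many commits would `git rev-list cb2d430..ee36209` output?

Reachable from ee36209: {5540dc4, 6825a5e, 6a40e35, 6b14eac, ac20442, ad2a2ce, cb2d430, ee36209}.
Reachable from cb2d430: {ad2a2ce, cb2d430}.
In ee36209's history but not cb2d430's: {5540dc4, 6825a5e, 6a40e35, 6b14eac, ac20442, ee36209} — 6 commits.

6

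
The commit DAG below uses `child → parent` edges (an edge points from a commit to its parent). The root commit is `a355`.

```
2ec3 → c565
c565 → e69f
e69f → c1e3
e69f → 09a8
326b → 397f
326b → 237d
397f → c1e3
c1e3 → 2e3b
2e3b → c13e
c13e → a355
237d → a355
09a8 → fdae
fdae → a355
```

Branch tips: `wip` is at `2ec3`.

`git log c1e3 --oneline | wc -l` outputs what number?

4

Walking parent pointers from c1e3: reachable set = {2e3b, a355, c13e, c1e3}.
That is 4 commits.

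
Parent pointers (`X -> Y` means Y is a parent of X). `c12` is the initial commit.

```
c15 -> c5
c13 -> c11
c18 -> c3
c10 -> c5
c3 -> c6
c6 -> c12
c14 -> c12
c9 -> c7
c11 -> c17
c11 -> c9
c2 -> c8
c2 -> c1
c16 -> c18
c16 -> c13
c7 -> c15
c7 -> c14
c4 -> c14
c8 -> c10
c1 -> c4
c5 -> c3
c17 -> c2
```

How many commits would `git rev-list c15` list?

Walking parent pointers from c15: reachable set = {c12, c15, c3, c5, c6}.
That is 5 commits.

5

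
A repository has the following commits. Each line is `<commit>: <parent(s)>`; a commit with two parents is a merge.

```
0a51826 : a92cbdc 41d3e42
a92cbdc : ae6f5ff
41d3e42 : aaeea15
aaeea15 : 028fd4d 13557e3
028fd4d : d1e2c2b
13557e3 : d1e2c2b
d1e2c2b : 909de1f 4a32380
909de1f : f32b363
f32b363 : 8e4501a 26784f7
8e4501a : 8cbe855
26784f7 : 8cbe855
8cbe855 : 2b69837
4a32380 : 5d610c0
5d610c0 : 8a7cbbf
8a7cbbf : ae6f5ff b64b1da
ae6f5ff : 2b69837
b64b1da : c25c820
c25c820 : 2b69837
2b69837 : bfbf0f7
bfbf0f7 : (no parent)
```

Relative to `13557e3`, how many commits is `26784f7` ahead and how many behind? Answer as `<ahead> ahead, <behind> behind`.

0 ahead, 11 behind

Reachable from 26784f7: {26784f7, 2b69837, 8cbe855, bfbf0f7}.
Reachable from 13557e3: {13557e3, 26784f7, 2b69837, 4a32380, 5d610c0, 8a7cbbf, 8cbe855, 8e4501a, 909de1f, ae6f5ff, b64b1da, bfbf0f7, c25c820, d1e2c2b, f32b363}.
Only in 26784f7's history (ahead): {} — 0.
Only in 13557e3's history (behind): {13557e3, 4a32380, 5d610c0, 8a7cbbf, 8e4501a, 909de1f, ae6f5ff, b64b1da, c25c820, d1e2c2b, f32b363} — 11.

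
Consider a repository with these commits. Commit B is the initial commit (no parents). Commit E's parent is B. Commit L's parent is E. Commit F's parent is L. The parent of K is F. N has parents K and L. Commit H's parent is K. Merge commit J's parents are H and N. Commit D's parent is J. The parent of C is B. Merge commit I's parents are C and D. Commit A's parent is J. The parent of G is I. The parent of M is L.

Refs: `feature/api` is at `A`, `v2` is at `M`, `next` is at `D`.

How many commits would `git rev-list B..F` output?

3

Reachable from F: {B, E, F, L}.
Reachable from B: {B}.
In F's history but not B's: {E, F, L} — 3 commits.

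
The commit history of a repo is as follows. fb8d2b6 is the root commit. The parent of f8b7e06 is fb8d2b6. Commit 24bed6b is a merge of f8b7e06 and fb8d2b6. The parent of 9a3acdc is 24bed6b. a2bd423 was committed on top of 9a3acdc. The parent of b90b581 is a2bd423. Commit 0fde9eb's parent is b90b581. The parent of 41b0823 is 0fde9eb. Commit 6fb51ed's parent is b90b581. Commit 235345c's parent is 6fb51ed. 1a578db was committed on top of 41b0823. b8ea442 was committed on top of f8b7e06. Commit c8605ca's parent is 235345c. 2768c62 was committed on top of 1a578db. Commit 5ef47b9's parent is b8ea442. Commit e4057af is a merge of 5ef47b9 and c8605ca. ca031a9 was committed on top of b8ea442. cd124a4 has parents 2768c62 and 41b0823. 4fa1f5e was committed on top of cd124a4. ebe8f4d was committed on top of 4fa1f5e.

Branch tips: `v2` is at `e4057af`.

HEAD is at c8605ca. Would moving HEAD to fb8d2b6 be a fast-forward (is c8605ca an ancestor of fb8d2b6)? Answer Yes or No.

No

A fast-forward from c8605ca to fb8d2b6 is possible iff c8605ca is an ancestor of fb8d2b6.
Ancestors of fb8d2b6: {fb8d2b6}.
c8605ca is not among them, so fast-forward is not possible.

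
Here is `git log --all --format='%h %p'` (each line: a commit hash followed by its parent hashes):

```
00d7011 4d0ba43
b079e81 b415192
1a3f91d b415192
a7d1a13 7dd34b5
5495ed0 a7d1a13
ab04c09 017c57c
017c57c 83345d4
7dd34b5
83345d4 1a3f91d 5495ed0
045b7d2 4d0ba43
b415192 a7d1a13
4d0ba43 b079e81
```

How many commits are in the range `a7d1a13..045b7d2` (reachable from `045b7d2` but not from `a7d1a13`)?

Reachable from 045b7d2: {045b7d2, 4d0ba43, 7dd34b5, a7d1a13, b079e81, b415192}.
Reachable from a7d1a13: {7dd34b5, a7d1a13}.
In 045b7d2's history but not a7d1a13's: {045b7d2, 4d0ba43, b079e81, b415192} — 4 commits.

4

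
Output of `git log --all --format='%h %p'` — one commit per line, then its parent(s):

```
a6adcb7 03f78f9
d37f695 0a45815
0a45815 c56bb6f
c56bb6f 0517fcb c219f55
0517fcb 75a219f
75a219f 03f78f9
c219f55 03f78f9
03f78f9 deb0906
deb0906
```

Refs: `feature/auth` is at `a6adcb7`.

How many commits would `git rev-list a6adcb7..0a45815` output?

5

Reachable from 0a45815: {03f78f9, 0517fcb, 0a45815, 75a219f, c219f55, c56bb6f, deb0906}.
Reachable from a6adcb7: {03f78f9, a6adcb7, deb0906}.
In 0a45815's history but not a6adcb7's: {0517fcb, 0a45815, 75a219f, c219f55, c56bb6f} — 5 commits.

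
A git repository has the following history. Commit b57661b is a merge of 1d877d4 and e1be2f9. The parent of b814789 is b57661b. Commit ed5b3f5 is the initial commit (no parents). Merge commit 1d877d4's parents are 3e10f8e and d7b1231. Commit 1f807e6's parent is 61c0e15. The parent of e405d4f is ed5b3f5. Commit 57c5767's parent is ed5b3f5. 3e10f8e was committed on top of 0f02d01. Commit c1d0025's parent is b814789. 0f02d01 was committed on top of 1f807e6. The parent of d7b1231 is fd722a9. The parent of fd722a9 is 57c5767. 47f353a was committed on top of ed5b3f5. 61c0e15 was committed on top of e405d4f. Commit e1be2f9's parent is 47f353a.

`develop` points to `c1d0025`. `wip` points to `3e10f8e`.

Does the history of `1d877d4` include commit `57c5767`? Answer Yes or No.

Yes

Ancestors of 1d877d4 (commits reachable by following parents): {0f02d01, 1d877d4, 1f807e6, 3e10f8e, 57c5767, 61c0e15, d7b1231, e405d4f, ed5b3f5, fd722a9}.
57c5767 is in that set, so it is an ancestor of 1d877d4.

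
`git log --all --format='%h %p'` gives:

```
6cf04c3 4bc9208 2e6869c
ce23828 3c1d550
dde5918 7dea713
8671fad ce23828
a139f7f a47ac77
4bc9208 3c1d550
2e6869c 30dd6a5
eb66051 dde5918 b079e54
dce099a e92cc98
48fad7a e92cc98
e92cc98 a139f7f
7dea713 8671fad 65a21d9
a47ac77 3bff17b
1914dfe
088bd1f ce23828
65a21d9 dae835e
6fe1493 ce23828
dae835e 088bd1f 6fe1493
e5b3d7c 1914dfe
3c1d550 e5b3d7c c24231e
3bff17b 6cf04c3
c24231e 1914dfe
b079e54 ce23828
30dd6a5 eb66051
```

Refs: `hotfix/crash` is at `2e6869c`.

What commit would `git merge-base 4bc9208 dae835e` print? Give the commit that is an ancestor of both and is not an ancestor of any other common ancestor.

3c1d550

Ancestors of 4bc9208: {1914dfe, 3c1d550, 4bc9208, c24231e, e5b3d7c}.
Ancestors of dae835e: {088bd1f, 1914dfe, 3c1d550, 6fe1493, c24231e, ce23828, dae835e, e5b3d7c}.
Common ancestors: {1914dfe, 3c1d550, c24231e, e5b3d7c}.
Among these, 3c1d550 is not an ancestor of any other common ancestor — it is the merge base.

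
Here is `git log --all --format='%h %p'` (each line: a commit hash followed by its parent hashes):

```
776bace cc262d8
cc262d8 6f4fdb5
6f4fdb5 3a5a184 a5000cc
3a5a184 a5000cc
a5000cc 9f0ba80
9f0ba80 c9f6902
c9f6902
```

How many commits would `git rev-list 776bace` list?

7

Walking parent pointers from 776bace: reachable set = {3a5a184, 6f4fdb5, 776bace, 9f0ba80, a5000cc, c9f6902, cc262d8}.
That is 7 commits.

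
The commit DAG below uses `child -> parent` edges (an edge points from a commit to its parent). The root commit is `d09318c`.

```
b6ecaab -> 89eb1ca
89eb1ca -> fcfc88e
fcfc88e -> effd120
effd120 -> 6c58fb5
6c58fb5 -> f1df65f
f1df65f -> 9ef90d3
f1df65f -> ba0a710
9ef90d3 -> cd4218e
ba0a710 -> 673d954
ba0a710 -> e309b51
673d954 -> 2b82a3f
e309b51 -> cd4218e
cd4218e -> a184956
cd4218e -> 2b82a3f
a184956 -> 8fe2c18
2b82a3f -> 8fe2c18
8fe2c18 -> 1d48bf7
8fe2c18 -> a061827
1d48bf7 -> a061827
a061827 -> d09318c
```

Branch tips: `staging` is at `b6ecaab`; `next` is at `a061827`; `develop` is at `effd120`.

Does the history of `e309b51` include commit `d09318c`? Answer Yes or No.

Yes

Ancestors of e309b51 (commits reachable by following parents): {1d48bf7, 2b82a3f, 8fe2c18, a061827, a184956, cd4218e, d09318c, e309b51}.
d09318c is in that set, so it is an ancestor of e309b51.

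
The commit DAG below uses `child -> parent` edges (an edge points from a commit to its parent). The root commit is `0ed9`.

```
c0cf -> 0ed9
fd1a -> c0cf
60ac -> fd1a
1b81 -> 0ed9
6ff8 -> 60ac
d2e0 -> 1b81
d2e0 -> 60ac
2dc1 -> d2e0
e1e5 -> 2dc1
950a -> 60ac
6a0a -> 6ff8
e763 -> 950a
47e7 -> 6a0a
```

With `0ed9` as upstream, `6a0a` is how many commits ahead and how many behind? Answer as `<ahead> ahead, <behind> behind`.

5 ahead, 0 behind

Reachable from 6a0a: {0ed9, 60ac, 6a0a, 6ff8, c0cf, fd1a}.
Reachable from 0ed9: {0ed9}.
Only in 6a0a's history (ahead): {60ac, 6a0a, 6ff8, c0cf, fd1a} — 5.
Only in 0ed9's history (behind): {} — 0.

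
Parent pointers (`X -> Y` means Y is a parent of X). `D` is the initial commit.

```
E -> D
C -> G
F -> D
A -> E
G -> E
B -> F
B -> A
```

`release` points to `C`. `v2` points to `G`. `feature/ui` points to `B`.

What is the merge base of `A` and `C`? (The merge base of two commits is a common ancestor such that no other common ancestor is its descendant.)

Ancestors of A: {A, D, E}.
Ancestors of C: {C, D, E, G}.
Common ancestors: {D, E}.
Among these, E is not an ancestor of any other common ancestor — it is the merge base.

E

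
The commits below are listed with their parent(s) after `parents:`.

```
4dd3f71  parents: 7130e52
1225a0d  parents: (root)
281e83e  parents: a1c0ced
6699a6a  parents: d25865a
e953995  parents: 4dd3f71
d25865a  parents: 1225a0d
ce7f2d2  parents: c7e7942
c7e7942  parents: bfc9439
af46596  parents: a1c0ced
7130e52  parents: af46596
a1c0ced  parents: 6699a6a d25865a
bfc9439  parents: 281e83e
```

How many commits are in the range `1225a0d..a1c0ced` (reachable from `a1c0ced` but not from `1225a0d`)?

Reachable from a1c0ced: {1225a0d, 6699a6a, a1c0ced, d25865a}.
Reachable from 1225a0d: {1225a0d}.
In a1c0ced's history but not 1225a0d's: {6699a6a, a1c0ced, d25865a} — 3 commits.

3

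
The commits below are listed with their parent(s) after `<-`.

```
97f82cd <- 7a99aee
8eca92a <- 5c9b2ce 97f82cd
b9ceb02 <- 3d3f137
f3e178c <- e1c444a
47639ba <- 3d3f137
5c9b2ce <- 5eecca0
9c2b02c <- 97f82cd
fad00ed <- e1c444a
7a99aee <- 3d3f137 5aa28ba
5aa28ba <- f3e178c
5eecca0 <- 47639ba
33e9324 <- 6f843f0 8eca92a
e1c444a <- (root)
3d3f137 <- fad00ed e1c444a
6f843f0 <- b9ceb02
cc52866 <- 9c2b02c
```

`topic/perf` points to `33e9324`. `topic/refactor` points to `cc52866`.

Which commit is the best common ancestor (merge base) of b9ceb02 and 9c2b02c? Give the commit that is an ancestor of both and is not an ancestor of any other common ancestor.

3d3f137

Ancestors of b9ceb02: {3d3f137, b9ceb02, e1c444a, fad00ed}.
Ancestors of 9c2b02c: {3d3f137, 5aa28ba, 7a99aee, 97f82cd, 9c2b02c, e1c444a, f3e178c, fad00ed}.
Common ancestors: {3d3f137, e1c444a, fad00ed}.
Among these, 3d3f137 is not an ancestor of any other common ancestor — it is the merge base.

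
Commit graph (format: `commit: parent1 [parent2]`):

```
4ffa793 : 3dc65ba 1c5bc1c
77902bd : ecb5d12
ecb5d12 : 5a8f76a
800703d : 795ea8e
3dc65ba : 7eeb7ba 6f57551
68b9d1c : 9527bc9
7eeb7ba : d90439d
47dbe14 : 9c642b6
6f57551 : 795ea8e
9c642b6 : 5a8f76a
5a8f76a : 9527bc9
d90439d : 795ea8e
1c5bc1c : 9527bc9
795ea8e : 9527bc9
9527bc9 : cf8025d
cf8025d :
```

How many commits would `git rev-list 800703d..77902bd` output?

Reachable from 77902bd: {5a8f76a, 77902bd, 9527bc9, cf8025d, ecb5d12}.
Reachable from 800703d: {795ea8e, 800703d, 9527bc9, cf8025d}.
In 77902bd's history but not 800703d's: {5a8f76a, 77902bd, ecb5d12} — 3 commits.

3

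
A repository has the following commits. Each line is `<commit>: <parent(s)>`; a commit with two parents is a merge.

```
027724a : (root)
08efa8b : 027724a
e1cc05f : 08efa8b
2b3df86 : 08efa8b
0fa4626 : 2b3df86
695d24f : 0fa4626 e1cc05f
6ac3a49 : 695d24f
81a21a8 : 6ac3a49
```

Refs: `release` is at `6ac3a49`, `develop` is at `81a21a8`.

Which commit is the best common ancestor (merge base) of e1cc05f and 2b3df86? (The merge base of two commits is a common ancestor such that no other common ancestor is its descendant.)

Ancestors of e1cc05f: {027724a, 08efa8b, e1cc05f}.
Ancestors of 2b3df86: {027724a, 08efa8b, 2b3df86}.
Common ancestors: {027724a, 08efa8b}.
Among these, 08efa8b is not an ancestor of any other common ancestor — it is the merge base.

08efa8b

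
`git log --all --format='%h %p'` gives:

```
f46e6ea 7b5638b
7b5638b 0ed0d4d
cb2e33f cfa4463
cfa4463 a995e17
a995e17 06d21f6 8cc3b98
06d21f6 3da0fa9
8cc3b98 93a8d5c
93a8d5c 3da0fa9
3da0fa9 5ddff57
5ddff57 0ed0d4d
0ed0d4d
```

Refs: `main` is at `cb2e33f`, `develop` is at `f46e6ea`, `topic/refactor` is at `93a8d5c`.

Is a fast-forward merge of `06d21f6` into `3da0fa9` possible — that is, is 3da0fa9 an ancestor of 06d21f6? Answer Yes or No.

Yes

A fast-forward from 3da0fa9 to 06d21f6 is possible iff 3da0fa9 is an ancestor of 06d21f6.
Ancestors of 06d21f6: {06d21f6, 0ed0d4d, 3da0fa9, 5ddff57}.
3da0fa9 is among them, so fast-forward is possible.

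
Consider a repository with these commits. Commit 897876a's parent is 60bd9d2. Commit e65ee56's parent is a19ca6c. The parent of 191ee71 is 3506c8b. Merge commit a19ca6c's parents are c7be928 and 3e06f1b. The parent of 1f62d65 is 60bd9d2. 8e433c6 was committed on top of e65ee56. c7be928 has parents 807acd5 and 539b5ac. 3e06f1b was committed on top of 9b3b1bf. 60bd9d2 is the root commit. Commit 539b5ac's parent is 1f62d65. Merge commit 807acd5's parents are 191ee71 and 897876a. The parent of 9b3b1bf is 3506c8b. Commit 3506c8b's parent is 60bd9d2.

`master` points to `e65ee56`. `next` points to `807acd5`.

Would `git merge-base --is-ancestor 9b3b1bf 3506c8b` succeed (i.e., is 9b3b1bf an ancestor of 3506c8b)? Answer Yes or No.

No

Ancestors of 3506c8b: {3506c8b, 60bd9d2}.
9b3b1bf is not in that set, so it is not an ancestor of 3506c8b.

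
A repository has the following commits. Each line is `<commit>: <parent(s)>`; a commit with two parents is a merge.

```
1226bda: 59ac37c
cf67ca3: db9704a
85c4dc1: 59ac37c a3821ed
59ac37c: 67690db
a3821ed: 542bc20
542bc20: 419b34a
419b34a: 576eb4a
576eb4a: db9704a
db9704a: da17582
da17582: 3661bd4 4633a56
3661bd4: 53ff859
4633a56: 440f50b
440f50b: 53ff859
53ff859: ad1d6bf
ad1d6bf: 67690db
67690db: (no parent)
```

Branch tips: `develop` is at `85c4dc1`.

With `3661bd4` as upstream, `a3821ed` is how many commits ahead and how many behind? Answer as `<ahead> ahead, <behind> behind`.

8 ahead, 0 behind

Reachable from a3821ed: {3661bd4, 419b34a, 440f50b, 4633a56, 53ff859, 542bc20, 576eb4a, 67690db, a3821ed, ad1d6bf, da17582, db9704a}.
Reachable from 3661bd4: {3661bd4, 53ff859, 67690db, ad1d6bf}.
Only in a3821ed's history (ahead): {419b34a, 440f50b, 4633a56, 542bc20, 576eb4a, a3821ed, da17582, db9704a} — 8.
Only in 3661bd4's history (behind): {} — 0.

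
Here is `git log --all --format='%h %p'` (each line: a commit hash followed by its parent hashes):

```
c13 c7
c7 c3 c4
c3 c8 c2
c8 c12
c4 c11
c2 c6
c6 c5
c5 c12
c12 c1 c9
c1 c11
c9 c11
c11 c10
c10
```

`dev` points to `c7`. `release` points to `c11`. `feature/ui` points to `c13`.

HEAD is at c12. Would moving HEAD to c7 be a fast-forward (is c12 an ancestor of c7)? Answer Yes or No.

Yes

A fast-forward from c12 to c7 is possible iff c12 is an ancestor of c7.
Ancestors of c7: {c1, c10, c11, c12, c2, c3, c4, c5, c6, c7, c8, c9}.
c12 is among them, so fast-forward is possible.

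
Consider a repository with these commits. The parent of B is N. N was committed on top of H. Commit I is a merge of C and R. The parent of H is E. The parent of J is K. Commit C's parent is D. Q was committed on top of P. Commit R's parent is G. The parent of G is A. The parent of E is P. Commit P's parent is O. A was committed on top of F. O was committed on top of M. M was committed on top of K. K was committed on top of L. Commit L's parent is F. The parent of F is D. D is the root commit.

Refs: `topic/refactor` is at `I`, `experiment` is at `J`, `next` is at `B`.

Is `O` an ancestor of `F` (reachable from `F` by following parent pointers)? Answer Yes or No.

Ancestors of F: {D, F}.
O is not in that set, so it is not an ancestor of F.

No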